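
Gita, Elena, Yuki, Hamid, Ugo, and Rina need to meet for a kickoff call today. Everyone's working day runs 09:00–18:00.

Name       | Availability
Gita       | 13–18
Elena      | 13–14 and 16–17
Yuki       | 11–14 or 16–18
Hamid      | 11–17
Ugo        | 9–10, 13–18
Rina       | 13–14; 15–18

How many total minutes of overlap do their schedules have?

Gita ∩ Elena: 13:00-14:00, 16:00-17:00.
Gita ∩ Elena ∩ Yuki: 13:00-14:00, 16:00-17:00.
Gita ∩ Elena ∩ Yuki ∩ Hamid: 13:00-14:00, 16:00-17:00.
Gita ∩ Elena ∩ Yuki ∩ Hamid ∩ Ugo: 13:00-14:00, 16:00-17:00.
Gita ∩ Elena ∩ Yuki ∩ Hamid ∩ Ugo ∩ Rina: 13:00-14:00, 16:00-17:00.
Summing the common windows: 60 + 60 = 120 minutes.

120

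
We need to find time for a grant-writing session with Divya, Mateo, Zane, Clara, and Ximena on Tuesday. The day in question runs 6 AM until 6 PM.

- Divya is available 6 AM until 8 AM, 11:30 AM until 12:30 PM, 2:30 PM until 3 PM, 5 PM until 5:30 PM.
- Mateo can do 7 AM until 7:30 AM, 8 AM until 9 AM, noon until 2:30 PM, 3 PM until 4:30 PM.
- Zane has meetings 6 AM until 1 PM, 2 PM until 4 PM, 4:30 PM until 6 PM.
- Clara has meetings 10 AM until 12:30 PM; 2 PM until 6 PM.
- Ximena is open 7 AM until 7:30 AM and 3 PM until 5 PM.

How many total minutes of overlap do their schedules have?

0

Divya free: 06:00-08:00, 11:30-12:30, 14:30-15:00, 17:00-17:30.
Mateo free: 07:00-07:30, 08:00-09:00, 12:00-14:30, 15:00-16:30.
Zane free: 13:00-14:00, 16:00-16:30 (invert busy blocks within the working day).
Clara free: 06:00-10:00, 12:30-14:00 (invert busy blocks within the working day).
Ximena free: 07:00-07:30, 15:00-17:00.
Divya ∩ Mateo: 07:00-07:30, 12:00-12:30.
Divya ∩ Mateo ∩ Zane: ∅.
Divya ∩ Mateo ∩ Zane ∩ Clara: ∅.
Divya ∩ Mateo ∩ Zane ∩ Clara ∩ Ximena: ∅.
There is no time when everyone is free.
There is no common window, so the total is 0 minutes.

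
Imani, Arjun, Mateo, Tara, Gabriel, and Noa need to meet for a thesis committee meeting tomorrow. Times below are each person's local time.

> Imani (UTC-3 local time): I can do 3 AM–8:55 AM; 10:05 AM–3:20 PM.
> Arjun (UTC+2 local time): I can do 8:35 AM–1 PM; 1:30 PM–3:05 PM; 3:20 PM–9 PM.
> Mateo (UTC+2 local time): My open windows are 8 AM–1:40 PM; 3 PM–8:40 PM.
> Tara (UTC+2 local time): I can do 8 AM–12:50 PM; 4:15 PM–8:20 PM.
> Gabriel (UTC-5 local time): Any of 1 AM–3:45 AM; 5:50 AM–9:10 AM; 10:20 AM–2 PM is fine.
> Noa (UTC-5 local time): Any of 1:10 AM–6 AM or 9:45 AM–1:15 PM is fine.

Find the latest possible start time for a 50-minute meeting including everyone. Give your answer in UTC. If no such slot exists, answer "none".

17:25

Imani in UTC: 06:00-11:55, 13:05-18:20 (add 3h to convert from UTC-3).
Arjun in UTC: 06:35-11:00, 11:30-13:05, 13:20-19:00 (subtract 2h to convert from UTC+2).
Mateo in UTC: 06:00-11:40, 13:00-18:40 (subtract 2h to convert from UTC+2).
Tara in UTC: 06:00-10:50, 14:15-18:20 (subtract 2h to convert from UTC+2).
Gabriel in UTC: 06:00-08:45, 10:50-14:10, 15:20-19:00 (add 5h to convert from UTC-5).
Noa in UTC: 06:10-11:00, 14:45-18:15 (add 5h to convert from UTC-5).
Imani ∩ Arjun: 06:35-11:00, 11:30-11:55, 13:20-18:20.
Imani ∩ Arjun ∩ Mateo: 06:35-11:00, 11:30-11:40, 13:20-18:20.
Imani ∩ Arjun ∩ Mateo ∩ Tara: 06:35-10:50, 14:15-18:20.
Imani ∩ Arjun ∩ Mateo ∩ Tara ∩ Gabriel: 06:35-08:45, 15:20-18:20.
Imani ∩ Arjun ∩ Mateo ∩ Tara ∩ Gabriel ∩ Noa: 06:35-08:45, 15:20-18:15.
The last common window of at least 50 minutes is 15:20-18:15; a 50-minute meeting can start as late as 17:25 and still end by 18:15.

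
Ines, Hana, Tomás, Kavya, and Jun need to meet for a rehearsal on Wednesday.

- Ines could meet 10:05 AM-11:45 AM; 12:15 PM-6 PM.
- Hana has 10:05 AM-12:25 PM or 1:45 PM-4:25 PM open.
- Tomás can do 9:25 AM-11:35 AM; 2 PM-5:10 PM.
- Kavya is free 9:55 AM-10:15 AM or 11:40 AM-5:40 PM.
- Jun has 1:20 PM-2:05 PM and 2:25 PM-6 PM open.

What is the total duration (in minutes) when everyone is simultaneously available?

125

Ines ∩ Hana: 10:05-11:45, 12:15-12:25, 13:45-16:25.
Ines ∩ Hana ∩ Tomás: 10:05-11:35, 14:00-16:25.
Ines ∩ Hana ∩ Tomás ∩ Kavya: 10:05-10:15, 14:00-16:25.
Ines ∩ Hana ∩ Tomás ∩ Kavya ∩ Jun: 14:00-14:05, 14:25-16:25.
So the common availability across everyone is 14:00-14:05, 14:25-16:25.
Summing the common windows: 5 + 120 = 125 minutes.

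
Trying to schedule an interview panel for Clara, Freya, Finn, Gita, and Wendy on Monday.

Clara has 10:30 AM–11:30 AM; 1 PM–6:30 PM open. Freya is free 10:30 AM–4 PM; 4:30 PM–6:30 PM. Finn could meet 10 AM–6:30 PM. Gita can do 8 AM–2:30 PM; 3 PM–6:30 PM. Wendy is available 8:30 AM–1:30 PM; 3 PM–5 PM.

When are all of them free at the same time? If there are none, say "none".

10:30-11:30, 13:00-13:30, 15:00-16:00, 16:30-17:00

Clara ∩ Freya: 10:30-11:30, 13:00-16:00, 16:30-18:30.
Clara ∩ Freya ∩ Finn: 10:30-11:30, 13:00-16:00, 16:30-18:30.
Clara ∩ Freya ∩ Finn ∩ Gita: 10:30-11:30, 13:00-14:30, 15:00-16:00, 16:30-18:30.
Clara ∩ Freya ∩ Finn ∩ Gita ∩ Wendy: 10:30-11:30, 13:00-13:30, 15:00-16:00, 16:30-17:00.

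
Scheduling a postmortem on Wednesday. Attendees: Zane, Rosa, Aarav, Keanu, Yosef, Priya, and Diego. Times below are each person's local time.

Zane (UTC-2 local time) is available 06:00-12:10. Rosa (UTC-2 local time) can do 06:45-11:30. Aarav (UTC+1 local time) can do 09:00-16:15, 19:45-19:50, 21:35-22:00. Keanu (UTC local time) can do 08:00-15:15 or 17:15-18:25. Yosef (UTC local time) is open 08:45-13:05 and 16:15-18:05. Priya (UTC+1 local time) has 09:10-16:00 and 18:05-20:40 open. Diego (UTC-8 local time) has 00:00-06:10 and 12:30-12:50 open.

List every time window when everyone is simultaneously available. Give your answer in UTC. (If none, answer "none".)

08:45-13:05

Zane in UTC: 08:00-14:10 (add 2h to convert from UTC-2).
Rosa in UTC: 08:45-13:30 (add 2h to convert from UTC-2).
Aarav in UTC: 08:00-15:15, 18:45-18:50, 20:35-21:00 (subtract 1h to convert from UTC+1).
Keanu in UTC: 08:00-15:15, 17:15-18:25.
Yosef in UTC: 08:45-13:05, 16:15-18:05.
Priya in UTC: 08:10-15:00, 17:05-19:40 (subtract 1h to convert from UTC+1).
Diego in UTC: 08:00-14:10, 20:30-20:50 (add 8h to convert from UTC-8).
Zane ∩ Rosa: 08:45-13:30.
Zane ∩ Rosa ∩ Aarav: 08:45-13:30.
Zane ∩ Rosa ∩ Aarav ∩ Keanu: 08:45-13:30.
Zane ∩ Rosa ∩ Aarav ∩ Keanu ∩ Yosef: 08:45-13:05.
Zane ∩ Rosa ∩ Aarav ∩ Keanu ∩ Yosef ∩ Priya: 08:45-13:05.
Zane ∩ Rosa ∩ Aarav ∩ Keanu ∩ Yosef ∩ Priya ∩ Diego: 08:45-13:05.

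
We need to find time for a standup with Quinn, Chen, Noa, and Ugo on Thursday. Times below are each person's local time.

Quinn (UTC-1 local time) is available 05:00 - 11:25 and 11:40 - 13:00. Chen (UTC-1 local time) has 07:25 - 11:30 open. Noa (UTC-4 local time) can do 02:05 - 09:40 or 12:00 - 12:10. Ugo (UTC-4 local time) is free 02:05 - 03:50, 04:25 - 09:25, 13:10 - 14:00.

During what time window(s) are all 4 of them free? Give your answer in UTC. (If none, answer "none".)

Quinn in UTC: 06:00-12:25, 12:40-14:00 (add 1h to convert from UTC-1).
Chen in UTC: 08:25-12:30 (add 1h to convert from UTC-1).
Noa in UTC: 06:05-13:40, 16:00-16:10 (add 4h to convert from UTC-4).
Ugo in UTC: 06:05-07:50, 08:25-13:25, 17:10-18:00 (add 4h to convert from UTC-4).
Quinn ∩ Chen: 08:25-12:25.
Quinn ∩ Chen ∩ Noa: 08:25-12:25.
Quinn ∩ Chen ∩ Noa ∩ Ugo: 08:25-12:25.

08:25-12:25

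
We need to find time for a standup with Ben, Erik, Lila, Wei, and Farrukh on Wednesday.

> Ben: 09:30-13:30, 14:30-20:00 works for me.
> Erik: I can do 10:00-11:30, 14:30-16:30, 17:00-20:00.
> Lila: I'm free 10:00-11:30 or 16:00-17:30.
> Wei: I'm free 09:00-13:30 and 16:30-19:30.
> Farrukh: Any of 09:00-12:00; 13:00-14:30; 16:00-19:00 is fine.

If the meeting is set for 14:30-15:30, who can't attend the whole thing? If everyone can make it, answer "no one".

Farrukh, Lila, Wei

Ben: free for 14:30-15:30. Erik: free for 14:30-15:30. Lila: not fully free for 14:30-15:30. Wei: not fully free for 14:30-15:30. Farrukh: not fully free for 14:30-15:30.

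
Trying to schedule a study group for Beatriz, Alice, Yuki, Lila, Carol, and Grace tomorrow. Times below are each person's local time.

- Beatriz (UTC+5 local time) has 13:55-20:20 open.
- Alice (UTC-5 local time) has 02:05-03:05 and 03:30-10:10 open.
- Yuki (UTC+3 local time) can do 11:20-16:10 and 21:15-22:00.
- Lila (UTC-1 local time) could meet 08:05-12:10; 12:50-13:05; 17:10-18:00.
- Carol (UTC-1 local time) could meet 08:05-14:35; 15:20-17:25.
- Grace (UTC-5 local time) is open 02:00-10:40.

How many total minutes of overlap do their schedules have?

245

Beatriz in UTC: 08:55-15:20 (subtract 5h to convert from UTC+5).
Alice in UTC: 07:05-08:05, 08:30-15:10 (add 5h to convert from UTC-5).
Yuki in UTC: 08:20-13:10, 18:15-19:00 (subtract 3h to convert from UTC+3).
Lila in UTC: 09:05-13:10, 13:50-14:05, 18:10-19:00 (add 1h to convert from UTC-1).
Carol in UTC: 09:05-15:35, 16:20-18:25 (add 1h to convert from UTC-1).
Grace in UTC: 07:00-15:40 (add 5h to convert from UTC-5).
Beatriz ∩ Alice: 08:55-15:10.
Beatriz ∩ Alice ∩ Yuki: 08:55-13:10.
Beatriz ∩ Alice ∩ Yuki ∩ Lila: 09:05-13:10.
Beatriz ∩ Alice ∩ Yuki ∩ Lila ∩ Carol: 09:05-13:10.
Beatriz ∩ Alice ∩ Yuki ∩ Lila ∩ Carol ∩ Grace: 09:05-13:10.
So the common availability across everyone is 09:05-13:10.
That's a single block of 245 minutes.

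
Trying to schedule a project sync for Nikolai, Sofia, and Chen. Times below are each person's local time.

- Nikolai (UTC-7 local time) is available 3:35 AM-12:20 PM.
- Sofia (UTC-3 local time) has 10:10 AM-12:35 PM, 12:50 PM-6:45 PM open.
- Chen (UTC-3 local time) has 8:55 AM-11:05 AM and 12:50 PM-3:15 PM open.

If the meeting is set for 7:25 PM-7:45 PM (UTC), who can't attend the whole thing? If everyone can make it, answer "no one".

Nikolai in UTC: 10:35-19:20 (add 7h to convert from UTC-7).
Sofia in UTC: 13:10-15:35, 15:50-21:45 (add 3h to convert from UTC-3).
Chen in UTC: 11:55-14:05, 15:50-18:15 (add 3h to convert from UTC-3).
Nikolai: not fully free for 19:25-19:45. Sofia: free for 19:25-19:45. Chen: not fully free for 19:25-19:45.

Chen, Nikolai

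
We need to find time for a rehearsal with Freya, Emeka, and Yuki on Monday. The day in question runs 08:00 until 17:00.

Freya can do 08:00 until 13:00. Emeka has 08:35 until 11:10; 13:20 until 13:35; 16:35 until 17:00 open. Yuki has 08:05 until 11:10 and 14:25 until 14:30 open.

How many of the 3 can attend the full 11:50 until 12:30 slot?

Freya can make the full 11:50-12:30 slot — that's 1.

1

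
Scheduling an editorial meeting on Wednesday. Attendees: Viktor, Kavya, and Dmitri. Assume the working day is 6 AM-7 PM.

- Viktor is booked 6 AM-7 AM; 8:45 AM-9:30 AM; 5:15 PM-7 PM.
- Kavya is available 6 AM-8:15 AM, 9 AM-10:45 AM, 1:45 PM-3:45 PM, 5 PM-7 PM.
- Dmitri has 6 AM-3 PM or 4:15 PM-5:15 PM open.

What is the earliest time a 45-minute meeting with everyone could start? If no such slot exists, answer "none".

Viktor free: 07:00-08:45, 09:30-17:15 (invert busy blocks within the working day).
Kavya free: 06:00-08:15, 09:00-10:45, 13:45-15:45, 17:00-19:00.
Dmitri free: 06:00-15:00, 16:15-17:15.
Viktor ∩ Kavya: 07:00-08:15, 09:30-10:45, 13:45-15:45, 17:00-17:15.
Viktor ∩ Kavya ∩ Dmitri: 07:00-08:15, 09:30-10:45, 13:45-15:00, 17:00-17:15.
The first common window of at least 45 minutes is 07:00-08:15, so the earliest start is 07:00.

07:00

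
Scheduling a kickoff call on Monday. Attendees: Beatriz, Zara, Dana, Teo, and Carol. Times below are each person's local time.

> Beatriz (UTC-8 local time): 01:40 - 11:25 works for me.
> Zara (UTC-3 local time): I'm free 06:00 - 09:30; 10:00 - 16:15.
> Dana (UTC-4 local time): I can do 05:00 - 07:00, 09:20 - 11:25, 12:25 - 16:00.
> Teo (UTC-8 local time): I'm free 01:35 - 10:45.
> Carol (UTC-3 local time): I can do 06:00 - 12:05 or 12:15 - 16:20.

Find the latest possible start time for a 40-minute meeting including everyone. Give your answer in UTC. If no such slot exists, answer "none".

Beatriz in UTC: 09:40-19:25 (add 8h to convert from UTC-8).
Zara in UTC: 09:00-12:30, 13:00-19:15 (add 3h to convert from UTC-3).
Dana in UTC: 09:00-11:00, 13:20-15:25, 16:25-20:00 (add 4h to convert from UTC-4).
Teo in UTC: 09:35-18:45 (add 8h to convert from UTC-8).
Carol in UTC: 09:00-15:05, 15:15-19:20 (add 3h to convert from UTC-3).
Beatriz ∩ Zara: 09:40-12:30, 13:00-19:15.
Beatriz ∩ Zara ∩ Dana: 09:40-11:00, 13:20-15:25, 16:25-19:15.
Beatriz ∩ Zara ∩ Dana ∩ Teo: 09:40-11:00, 13:20-15:25, 16:25-18:45.
Beatriz ∩ Zara ∩ Dana ∩ Teo ∩ Carol: 09:40-11:00, 13:20-15:05, 15:15-15:25, 16:25-18:45.
So the common availability across everyone is 09:40-11:00, 13:20-15:05, 15:15-15:25, 16:25-18:45.
The last common window of at least 40 minutes is 16:25-18:45; a 40-minute meeting can start as late as 18:05 and still end by 18:45.

18:05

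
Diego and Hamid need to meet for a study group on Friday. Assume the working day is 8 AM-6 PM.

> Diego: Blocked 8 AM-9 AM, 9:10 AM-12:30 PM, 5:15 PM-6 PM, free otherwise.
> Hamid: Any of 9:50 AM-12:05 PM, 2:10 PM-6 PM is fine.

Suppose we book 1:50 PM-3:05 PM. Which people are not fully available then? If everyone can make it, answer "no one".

Diego free: 09:00-09:10, 12:30-17:15 (invert busy blocks within the working day).
Hamid free: 09:50-12:05, 14:10-18:00.
Diego: free for 13:50-15:05. Hamid: not fully free for 13:50-15:05.

Hamid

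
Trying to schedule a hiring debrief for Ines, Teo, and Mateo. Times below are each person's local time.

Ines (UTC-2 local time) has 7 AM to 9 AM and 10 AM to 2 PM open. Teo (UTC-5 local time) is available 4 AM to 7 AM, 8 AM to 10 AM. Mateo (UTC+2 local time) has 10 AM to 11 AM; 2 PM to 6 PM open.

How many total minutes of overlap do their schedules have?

Ines in UTC: 09:00-11:00, 12:00-16:00 (add 2h to convert from UTC-2).
Teo in UTC: 09:00-12:00, 13:00-15:00 (add 5h to convert from UTC-5).
Mateo in UTC: 08:00-09:00, 12:00-16:00 (subtract 2h to convert from UTC+2).
Ines ∩ Teo: 09:00-11:00, 13:00-15:00.
Ines ∩ Teo ∩ Mateo: 13:00-15:00.
That's a single block of 120 minutes.

120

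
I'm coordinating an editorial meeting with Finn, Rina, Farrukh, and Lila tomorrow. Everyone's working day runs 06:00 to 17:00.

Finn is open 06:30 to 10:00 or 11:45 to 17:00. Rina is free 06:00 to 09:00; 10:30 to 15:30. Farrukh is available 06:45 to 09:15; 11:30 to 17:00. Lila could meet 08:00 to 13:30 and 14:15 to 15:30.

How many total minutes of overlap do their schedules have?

Finn ∩ Rina: 06:30-09:00, 11:45-15:30.
Finn ∩ Rina ∩ Farrukh: 06:45-09:00, 11:45-15:30.
Finn ∩ Rina ∩ Farrukh ∩ Lila: 08:00-09:00, 11:45-13:30, 14:15-15:30.
Summing the common windows: 60 + 105 + 75 = 240 minutes.

240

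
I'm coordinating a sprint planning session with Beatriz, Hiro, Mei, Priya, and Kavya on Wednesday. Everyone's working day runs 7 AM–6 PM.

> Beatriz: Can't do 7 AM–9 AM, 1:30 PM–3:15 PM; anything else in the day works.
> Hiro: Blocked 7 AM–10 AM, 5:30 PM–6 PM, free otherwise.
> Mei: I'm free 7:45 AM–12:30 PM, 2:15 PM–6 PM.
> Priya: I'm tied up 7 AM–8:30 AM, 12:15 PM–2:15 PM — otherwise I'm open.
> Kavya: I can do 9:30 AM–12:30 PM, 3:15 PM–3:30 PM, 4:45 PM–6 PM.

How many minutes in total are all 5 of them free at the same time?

Beatriz free: 09:00-13:30, 15:15-18:00 (invert busy blocks within the working day).
Hiro free: 10:00-17:30 (invert busy blocks within the working day).
Mei free: 07:45-12:30, 14:15-18:00.
Priya free: 08:30-12:15, 14:15-18:00 (invert busy blocks within the working day).
Kavya free: 09:30-12:30, 15:15-15:30, 16:45-18:00.
Beatriz ∩ Hiro: 10:00-13:30, 15:15-17:30.
Beatriz ∩ Hiro ∩ Mei: 10:00-12:30, 15:15-17:30.
Beatriz ∩ Hiro ∩ Mei ∩ Priya: 10:00-12:15, 15:15-17:30.
Beatriz ∩ Hiro ∩ Mei ∩ Priya ∩ Kavya: 10:00-12:15, 15:15-15:30, 16:45-17:30.
Those are the intersection windows.
Summing the common windows: 135 + 15 + 45 = 195 minutes.

195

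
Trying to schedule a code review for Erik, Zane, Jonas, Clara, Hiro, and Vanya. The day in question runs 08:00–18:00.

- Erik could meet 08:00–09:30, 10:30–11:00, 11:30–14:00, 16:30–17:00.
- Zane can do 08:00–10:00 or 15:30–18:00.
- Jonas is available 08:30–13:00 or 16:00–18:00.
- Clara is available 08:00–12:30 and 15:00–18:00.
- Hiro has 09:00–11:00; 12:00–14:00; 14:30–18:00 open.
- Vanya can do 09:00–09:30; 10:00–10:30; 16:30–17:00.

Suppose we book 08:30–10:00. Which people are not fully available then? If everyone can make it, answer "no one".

Erik, Hiro, Vanya

Erik: not fully free for 08:30-10:00. Zane: free for 08:30-10:00. Jonas: free for 08:30-10:00. Clara: free for 08:30-10:00. Hiro: not fully free for 08:30-10:00. Vanya: not fully free for 08:30-10:00.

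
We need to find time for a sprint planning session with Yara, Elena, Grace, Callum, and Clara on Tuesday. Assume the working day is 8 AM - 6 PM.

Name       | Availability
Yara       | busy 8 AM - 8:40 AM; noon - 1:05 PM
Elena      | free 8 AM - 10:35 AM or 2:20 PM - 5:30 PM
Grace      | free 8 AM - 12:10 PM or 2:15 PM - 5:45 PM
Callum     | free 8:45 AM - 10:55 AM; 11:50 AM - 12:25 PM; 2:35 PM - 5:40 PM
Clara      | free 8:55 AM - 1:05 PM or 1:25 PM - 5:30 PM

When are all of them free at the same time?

08:55-10:35, 14:35-17:30

Yara free: 08:40-12:00, 13:05-18:00 (invert busy blocks within the working day).
Elena free: 08:00-10:35, 14:20-17:30.
Grace free: 08:00-12:10, 14:15-17:45.
Callum free: 08:45-10:55, 11:50-12:25, 14:35-17:40.
Clara free: 08:55-13:05, 13:25-17:30.
Yara ∩ Elena: 08:40-10:35, 14:20-17:30.
Yara ∩ Elena ∩ Grace: 08:40-10:35, 14:20-17:30.
Yara ∩ Elena ∩ Grace ∩ Callum: 08:45-10:35, 14:35-17:30.
Yara ∩ Elena ∩ Grace ∩ Callum ∩ Clara: 08:55-10:35, 14:35-17:30.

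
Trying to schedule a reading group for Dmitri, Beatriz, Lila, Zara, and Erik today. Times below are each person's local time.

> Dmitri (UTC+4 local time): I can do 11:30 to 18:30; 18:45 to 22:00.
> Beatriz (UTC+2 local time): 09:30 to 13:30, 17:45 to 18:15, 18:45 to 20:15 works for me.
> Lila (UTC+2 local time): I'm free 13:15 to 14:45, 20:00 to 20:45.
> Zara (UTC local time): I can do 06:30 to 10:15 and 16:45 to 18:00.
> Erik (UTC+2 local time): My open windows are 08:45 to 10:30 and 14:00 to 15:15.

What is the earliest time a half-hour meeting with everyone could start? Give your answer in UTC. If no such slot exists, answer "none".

none

Dmitri in UTC: 07:30-14:30, 14:45-18:00 (subtract 4h to convert from UTC+4).
Beatriz in UTC: 07:30-11:30, 15:45-16:15, 16:45-18:15 (subtract 2h to convert from UTC+2).
Lila in UTC: 11:15-12:45, 18:00-18:45 (subtract 2h to convert from UTC+2).
Zara in UTC: 06:30-10:15, 16:45-18:00.
Erik in UTC: 06:45-08:30, 12:00-13:15 (subtract 2h to convert from UTC+2).
Dmitri ∩ Beatriz: 07:30-11:30, 15:45-16:15, 16:45-18:00.
Dmitri ∩ Beatriz ∩ Lila: 11:15-11:30.
Dmitri ∩ Beatriz ∩ Lila ∩ Zara: ∅.
Dmitri ∩ Beatriz ∩ Lila ∩ Zara ∩ Erik: ∅.
There is no time when everyone is free.
No common window is at least 30 minutes long.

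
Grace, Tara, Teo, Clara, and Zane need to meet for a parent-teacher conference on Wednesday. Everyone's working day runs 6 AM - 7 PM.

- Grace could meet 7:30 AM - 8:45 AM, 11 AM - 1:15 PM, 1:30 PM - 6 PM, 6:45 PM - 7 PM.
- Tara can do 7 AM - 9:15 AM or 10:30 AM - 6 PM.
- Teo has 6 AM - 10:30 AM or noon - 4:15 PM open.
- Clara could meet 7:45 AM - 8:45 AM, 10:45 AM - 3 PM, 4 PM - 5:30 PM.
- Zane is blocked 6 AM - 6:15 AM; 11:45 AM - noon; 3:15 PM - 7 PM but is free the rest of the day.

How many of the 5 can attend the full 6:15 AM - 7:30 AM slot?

2

Grace free: 07:30-08:45, 11:00-13:15, 13:30-18:00, 18:45-19:00.
Tara free: 07:00-09:15, 10:30-18:00.
Teo free: 06:00-10:30, 12:00-16:15.
Clara free: 07:45-08:45, 10:45-15:00, 16:00-17:30.
Zane free: 06:15-11:45, 12:00-15:15 (invert busy blocks within the working day).
Teo and Zane can make the full 06:15-07:30 slot — that's 2.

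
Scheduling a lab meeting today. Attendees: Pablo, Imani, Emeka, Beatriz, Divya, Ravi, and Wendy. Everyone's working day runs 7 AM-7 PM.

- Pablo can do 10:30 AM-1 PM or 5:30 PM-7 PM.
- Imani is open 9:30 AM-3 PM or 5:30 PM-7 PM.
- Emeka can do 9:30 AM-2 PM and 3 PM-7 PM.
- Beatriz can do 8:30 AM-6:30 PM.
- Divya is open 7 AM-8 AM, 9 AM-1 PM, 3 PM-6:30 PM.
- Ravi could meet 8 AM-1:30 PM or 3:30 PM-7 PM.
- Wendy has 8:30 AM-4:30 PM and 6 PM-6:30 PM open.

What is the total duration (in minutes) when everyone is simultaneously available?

180

Pablo ∩ Imani: 10:30-13:00, 17:30-19:00.
Pablo ∩ Imani ∩ Emeka: 10:30-13:00, 17:30-19:00.
Pablo ∩ Imani ∩ Emeka ∩ Beatriz: 10:30-13:00, 17:30-18:30.
Pablo ∩ Imani ∩ Emeka ∩ Beatriz ∩ Divya: 10:30-13:00, 17:30-18:30.
Pablo ∩ Imani ∩ Emeka ∩ Beatriz ∩ Divya ∩ Ravi: 10:30-13:00, 17:30-18:30.
Pablo ∩ Imani ∩ Emeka ∩ Beatriz ∩ Divya ∩ Ravi ∩ Wendy: 10:30-13:00, 18:00-18:30.
Summing the common windows: 150 + 30 = 180 minutes.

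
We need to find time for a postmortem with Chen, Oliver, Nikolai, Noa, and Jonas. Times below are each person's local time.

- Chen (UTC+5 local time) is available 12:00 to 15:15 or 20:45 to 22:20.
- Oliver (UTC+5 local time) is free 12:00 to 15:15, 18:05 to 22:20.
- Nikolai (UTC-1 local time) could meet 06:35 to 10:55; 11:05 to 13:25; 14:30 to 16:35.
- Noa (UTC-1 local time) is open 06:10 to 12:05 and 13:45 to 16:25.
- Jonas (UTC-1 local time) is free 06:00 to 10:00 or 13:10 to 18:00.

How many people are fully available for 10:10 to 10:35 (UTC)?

3

Chen in UTC: 07:00-10:15, 15:45-17:20 (subtract 5h to convert from UTC+5).
Oliver in UTC: 07:00-10:15, 13:05-17:20 (subtract 5h to convert from UTC+5).
Nikolai in UTC: 07:35-11:55, 12:05-14:25, 15:30-17:35 (add 1h to convert from UTC-1).
Noa in UTC: 07:10-13:05, 14:45-17:25 (add 1h to convert from UTC-1).
Jonas in UTC: 07:00-11:00, 14:10-19:00 (add 1h to convert from UTC-1).
Nikolai, Noa, and Jonas can make the full 10:10-10:35 slot — that's 3.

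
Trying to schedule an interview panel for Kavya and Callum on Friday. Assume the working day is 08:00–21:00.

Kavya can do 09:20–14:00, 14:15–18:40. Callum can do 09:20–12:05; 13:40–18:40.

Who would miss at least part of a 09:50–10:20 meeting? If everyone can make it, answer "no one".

Kavya: free for 09:50-10:20. Callum: free for 09:50-10:20.

no one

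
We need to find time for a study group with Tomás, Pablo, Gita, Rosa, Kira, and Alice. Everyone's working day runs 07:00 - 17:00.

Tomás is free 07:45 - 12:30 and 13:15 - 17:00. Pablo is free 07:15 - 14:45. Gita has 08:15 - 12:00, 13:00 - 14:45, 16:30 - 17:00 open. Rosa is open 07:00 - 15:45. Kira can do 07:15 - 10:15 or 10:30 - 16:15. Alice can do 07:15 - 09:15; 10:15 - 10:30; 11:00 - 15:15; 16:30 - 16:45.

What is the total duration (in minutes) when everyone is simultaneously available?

210

Tomás ∩ Pablo: 07:45-12:30, 13:15-14:45.
Tomás ∩ Pablo ∩ Gita: 08:15-12:00, 13:15-14:45.
Tomás ∩ Pablo ∩ Gita ∩ Rosa: 08:15-12:00, 13:15-14:45.
Tomás ∩ Pablo ∩ Gita ∩ Rosa ∩ Kira: 08:15-10:15, 10:30-12:00, 13:15-14:45.
Tomás ∩ Pablo ∩ Gita ∩ Rosa ∩ Kira ∩ Alice: 08:15-09:15, 11:00-12:00, 13:15-14:45.
Summing the common windows: 60 + 60 + 90 = 210 minutes.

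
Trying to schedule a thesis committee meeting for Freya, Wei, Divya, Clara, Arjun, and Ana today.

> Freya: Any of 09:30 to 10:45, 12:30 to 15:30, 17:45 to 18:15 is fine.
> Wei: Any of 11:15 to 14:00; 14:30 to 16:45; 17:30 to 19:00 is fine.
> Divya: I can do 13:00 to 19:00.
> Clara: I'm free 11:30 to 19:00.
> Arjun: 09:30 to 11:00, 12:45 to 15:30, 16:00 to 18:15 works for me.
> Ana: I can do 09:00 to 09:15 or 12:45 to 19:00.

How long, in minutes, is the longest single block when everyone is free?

Freya ∩ Wei: 12:30-14:00, 14:30-15:30, 17:45-18:15.
Freya ∩ Wei ∩ Divya: 13:00-14:00, 14:30-15:30, 17:45-18:15.
Freya ∩ Wei ∩ Divya ∩ Clara: 13:00-14:00, 14:30-15:30, 17:45-18:15.
Freya ∩ Wei ∩ Divya ∩ Clara ∩ Arjun: 13:00-14:00, 14:30-15:30, 17:45-18:15.
Freya ∩ Wei ∩ Divya ∩ Clara ∩ Arjun ∩ Ana: 13:00-14:00, 14:30-15:30, 17:45-18:15.
The longest is 13:00-14:00 at 60 minutes.

60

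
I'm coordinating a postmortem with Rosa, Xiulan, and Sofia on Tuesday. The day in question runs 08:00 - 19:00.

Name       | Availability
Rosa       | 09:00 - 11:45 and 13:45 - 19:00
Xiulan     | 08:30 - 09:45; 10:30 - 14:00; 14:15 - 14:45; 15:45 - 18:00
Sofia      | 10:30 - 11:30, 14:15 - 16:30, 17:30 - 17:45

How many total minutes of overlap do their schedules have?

150

Rosa ∩ Xiulan: 09:00-09:45, 10:30-11:45, 13:45-14:00, 14:15-14:45, 15:45-18:00.
Rosa ∩ Xiulan ∩ Sofia: 10:30-11:30, 14:15-14:45, 15:45-16:30, 17:30-17:45.
So the common availability across everyone is 10:30-11:30, 14:15-14:45, 15:45-16:30, 17:30-17:45.
Summing the common windows: 60 + 30 + 45 + 15 = 150 minutes.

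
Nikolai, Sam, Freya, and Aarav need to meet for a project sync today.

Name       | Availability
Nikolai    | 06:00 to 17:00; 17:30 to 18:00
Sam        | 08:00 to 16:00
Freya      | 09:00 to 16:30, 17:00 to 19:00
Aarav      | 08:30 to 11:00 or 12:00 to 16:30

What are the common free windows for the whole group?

Nikolai ∩ Sam: 08:00-16:00.
Nikolai ∩ Sam ∩ Freya: 09:00-16:00.
Nikolai ∩ Sam ∩ Freya ∩ Aarav: 09:00-11:00, 12:00-16:00.

09:00-11:00, 12:00-16:00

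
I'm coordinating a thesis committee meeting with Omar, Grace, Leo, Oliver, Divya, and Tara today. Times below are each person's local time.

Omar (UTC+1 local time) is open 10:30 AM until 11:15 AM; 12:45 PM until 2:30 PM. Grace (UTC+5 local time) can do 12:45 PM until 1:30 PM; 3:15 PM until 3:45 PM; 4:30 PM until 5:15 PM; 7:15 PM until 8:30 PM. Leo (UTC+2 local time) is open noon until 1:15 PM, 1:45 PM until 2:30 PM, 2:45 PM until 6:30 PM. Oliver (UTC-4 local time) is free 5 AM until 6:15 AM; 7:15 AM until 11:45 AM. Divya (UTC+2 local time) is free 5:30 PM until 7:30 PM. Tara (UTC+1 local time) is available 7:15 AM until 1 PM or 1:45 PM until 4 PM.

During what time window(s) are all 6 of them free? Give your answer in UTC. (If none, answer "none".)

Omar in UTC: 09:30-10:15, 11:45-13:30 (subtract 1h to convert from UTC+1).
Grace in UTC: 07:45-08:30, 10:15-10:45, 11:30-12:15, 14:15-15:30 (subtract 5h to convert from UTC+5).
Leo in UTC: 10:00-11:15, 11:45-12:30, 12:45-16:30 (subtract 2h to convert from UTC+2).
Oliver in UTC: 09:00-10:15, 11:15-15:45 (add 4h to convert from UTC-4).
Divya in UTC: 15:30-17:30 (subtract 2h to convert from UTC+2).
Tara in UTC: 06:15-12:00, 12:45-15:00 (subtract 1h to convert from UTC+1).
Omar ∩ Grace: 11:45-12:15.
Omar ∩ Grace ∩ Leo: 11:45-12:15.
Omar ∩ Grace ∩ Leo ∩ Oliver: 11:45-12:15.
Omar ∩ Grace ∩ Leo ∩ Oliver ∩ Divya: ∅.
Omar ∩ Grace ∩ Leo ∩ Oliver ∩ Divya ∩ Tara: ∅.
There is no time when everyone is free.

none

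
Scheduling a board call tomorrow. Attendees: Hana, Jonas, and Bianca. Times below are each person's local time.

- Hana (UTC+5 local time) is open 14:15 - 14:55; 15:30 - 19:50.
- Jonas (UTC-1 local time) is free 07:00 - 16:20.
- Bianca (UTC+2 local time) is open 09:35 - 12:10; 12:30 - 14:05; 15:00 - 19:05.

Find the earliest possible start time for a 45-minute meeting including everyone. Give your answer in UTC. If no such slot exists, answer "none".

10:30

Hana in UTC: 09:15-09:55, 10:30-14:50 (subtract 5h to convert from UTC+5).
Jonas in UTC: 08:00-17:20 (add 1h to convert from UTC-1).
Bianca in UTC: 07:35-10:10, 10:30-12:05, 13:00-17:05 (subtract 2h to convert from UTC+2).
Hana ∩ Jonas: 09:15-09:55, 10:30-14:50.
Hana ∩ Jonas ∩ Bianca: 09:15-09:55, 10:30-12:05, 13:00-14:50.
The first common window of at least 45 minutes is 10:30-12:05, so the earliest start is 10:30.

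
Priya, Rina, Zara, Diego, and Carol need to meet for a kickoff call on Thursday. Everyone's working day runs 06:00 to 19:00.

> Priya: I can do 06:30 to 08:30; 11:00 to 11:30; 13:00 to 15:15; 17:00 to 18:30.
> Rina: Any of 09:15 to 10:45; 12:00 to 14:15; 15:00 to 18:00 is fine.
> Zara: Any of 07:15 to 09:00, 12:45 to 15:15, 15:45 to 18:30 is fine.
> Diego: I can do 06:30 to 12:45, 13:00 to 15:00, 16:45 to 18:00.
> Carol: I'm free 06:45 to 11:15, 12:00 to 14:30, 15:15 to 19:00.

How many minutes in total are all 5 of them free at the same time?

135

Priya ∩ Rina: 13:00-14:15, 15:00-15:15, 17:00-18:00.
Priya ∩ Rina ∩ Zara: 13:00-14:15, 15:00-15:15, 17:00-18:00.
Priya ∩ Rina ∩ Zara ∩ Diego: 13:00-14:15, 17:00-18:00.
Priya ∩ Rina ∩ Zara ∩ Diego ∩ Carol: 13:00-14:15, 17:00-18:00.
Summing the common windows: 75 + 60 = 135 minutes.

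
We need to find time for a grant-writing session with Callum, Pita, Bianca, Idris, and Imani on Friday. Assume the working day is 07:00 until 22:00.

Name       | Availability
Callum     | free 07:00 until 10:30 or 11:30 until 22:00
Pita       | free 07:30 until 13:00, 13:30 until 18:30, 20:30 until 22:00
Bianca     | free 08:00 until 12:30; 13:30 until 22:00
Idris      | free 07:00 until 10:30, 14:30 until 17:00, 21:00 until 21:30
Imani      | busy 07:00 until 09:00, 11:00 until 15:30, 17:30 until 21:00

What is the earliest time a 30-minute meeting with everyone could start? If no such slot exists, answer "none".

Callum free: 07:00-10:30, 11:30-22:00.
Pita free: 07:30-13:00, 13:30-18:30, 20:30-22:00.
Bianca free: 08:00-12:30, 13:30-22:00.
Idris free: 07:00-10:30, 14:30-17:00, 21:00-21:30.
Imani free: 09:00-11:00, 15:30-17:30, 21:00-22:00 (invert busy blocks within the working day).
Callum ∩ Pita: 07:30-10:30, 11:30-13:00, 13:30-18:30, 20:30-22:00.
Callum ∩ Pita ∩ Bianca: 08:00-10:30, 11:30-12:30, 13:30-18:30, 20:30-22:00.
Callum ∩ Pita ∩ Bianca ∩ Idris: 08:00-10:30, 14:30-17:00, 21:00-21:30.
Callum ∩ Pita ∩ Bianca ∩ Idris ∩ Imani: 09:00-10:30, 15:30-17:00, 21:00-21:30.
The first common window of at least 30 minutes is 09:00-10:30, so the earliest start is 09:00.

09:00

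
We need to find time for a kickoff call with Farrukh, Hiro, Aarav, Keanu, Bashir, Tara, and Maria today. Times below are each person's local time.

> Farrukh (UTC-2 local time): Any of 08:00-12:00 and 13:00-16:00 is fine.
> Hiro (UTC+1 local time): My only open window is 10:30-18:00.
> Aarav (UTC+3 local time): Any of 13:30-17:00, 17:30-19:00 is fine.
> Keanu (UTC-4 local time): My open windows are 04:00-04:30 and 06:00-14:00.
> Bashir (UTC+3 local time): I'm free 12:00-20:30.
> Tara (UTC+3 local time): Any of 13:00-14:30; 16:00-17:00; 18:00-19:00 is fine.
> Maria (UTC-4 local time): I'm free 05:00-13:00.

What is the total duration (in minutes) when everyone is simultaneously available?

Farrukh in UTC: 10:00-14:00, 15:00-18:00 (add 2h to convert from UTC-2).
Hiro in UTC: 09:30-17:00 (subtract 1h to convert from UTC+1).
Aarav in UTC: 10:30-14:00, 14:30-16:00 (subtract 3h to convert from UTC+3).
Keanu in UTC: 08:00-08:30, 10:00-18:00 (add 4h to convert from UTC-4).
Bashir in UTC: 09:00-17:30 (subtract 3h to convert from UTC+3).
Tara in UTC: 10:00-11:30, 13:00-14:00, 15:00-16:00 (subtract 3h to convert from UTC+3).
Maria in UTC: 09:00-17:00 (add 4h to convert from UTC-4).
Farrukh ∩ Hiro: 10:00-14:00, 15:00-17:00.
Farrukh ∩ Hiro ∩ Aarav: 10:30-14:00, 15:00-16:00.
Farrukh ∩ Hiro ∩ Aarav ∩ Keanu: 10:30-14:00, 15:00-16:00.
Farrukh ∩ Hiro ∩ Aarav ∩ Keanu ∩ Bashir: 10:30-14:00, 15:00-16:00.
Farrukh ∩ Hiro ∩ Aarav ∩ Keanu ∩ Bashir ∩ Tara: 10:30-11:30, 13:00-14:00, 15:00-16:00.
Farrukh ∩ Hiro ∩ Aarav ∩ Keanu ∩ Bashir ∩ Tara ∩ Maria: 10:30-11:30, 13:00-14:00, 15:00-16:00.
Those are the intersection windows.
Summing the common windows: 60 + 60 + 60 = 180 minutes.

180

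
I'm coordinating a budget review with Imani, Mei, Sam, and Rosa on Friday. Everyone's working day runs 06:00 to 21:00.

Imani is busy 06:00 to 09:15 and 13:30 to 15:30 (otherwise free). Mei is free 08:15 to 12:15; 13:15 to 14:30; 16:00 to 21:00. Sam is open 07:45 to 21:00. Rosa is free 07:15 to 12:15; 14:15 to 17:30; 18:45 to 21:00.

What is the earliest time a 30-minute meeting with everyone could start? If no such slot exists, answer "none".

Imani free: 09:15-13:30, 15:30-21:00 (invert busy blocks within the working day).
Mei free: 08:15-12:15, 13:15-14:30, 16:00-21:00.
Sam free: 07:45-21:00.
Rosa free: 07:15-12:15, 14:15-17:30, 18:45-21:00.
Imani ∩ Mei: 09:15-12:15, 13:15-13:30, 16:00-21:00.
Imani ∩ Mei ∩ Sam: 09:15-12:15, 13:15-13:30, 16:00-21:00.
Imani ∩ Mei ∩ Sam ∩ Rosa: 09:15-12:15, 16:00-17:30, 18:45-21:00.
Those are the intersection windows.
The first common window of at least 30 minutes is 09:15-12:15, so the earliest start is 09:15.

09:15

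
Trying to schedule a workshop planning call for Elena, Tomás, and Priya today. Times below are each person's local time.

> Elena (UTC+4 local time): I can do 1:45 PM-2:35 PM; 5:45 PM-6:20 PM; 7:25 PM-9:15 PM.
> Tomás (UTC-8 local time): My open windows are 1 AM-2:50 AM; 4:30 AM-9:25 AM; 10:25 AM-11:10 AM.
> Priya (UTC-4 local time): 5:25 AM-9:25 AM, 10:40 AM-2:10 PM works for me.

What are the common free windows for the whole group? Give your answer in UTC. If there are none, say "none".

Elena in UTC: 09:45-10:35, 13:45-14:20, 15:25-17:15 (subtract 4h to convert from UTC+4).
Tomás in UTC: 09:00-10:50, 12:30-17:25, 18:25-19:10 (add 8h to convert from UTC-8).
Priya in UTC: 09:25-13:25, 14:40-18:10 (add 4h to convert from UTC-4).
Elena ∩ Tomás: 09:45-10:35, 13:45-14:20, 15:25-17:15.
Elena ∩ Tomás ∩ Priya: 09:45-10:35, 15:25-17:15.
Those are the intersection windows.

09:45-10:35, 15:25-17:15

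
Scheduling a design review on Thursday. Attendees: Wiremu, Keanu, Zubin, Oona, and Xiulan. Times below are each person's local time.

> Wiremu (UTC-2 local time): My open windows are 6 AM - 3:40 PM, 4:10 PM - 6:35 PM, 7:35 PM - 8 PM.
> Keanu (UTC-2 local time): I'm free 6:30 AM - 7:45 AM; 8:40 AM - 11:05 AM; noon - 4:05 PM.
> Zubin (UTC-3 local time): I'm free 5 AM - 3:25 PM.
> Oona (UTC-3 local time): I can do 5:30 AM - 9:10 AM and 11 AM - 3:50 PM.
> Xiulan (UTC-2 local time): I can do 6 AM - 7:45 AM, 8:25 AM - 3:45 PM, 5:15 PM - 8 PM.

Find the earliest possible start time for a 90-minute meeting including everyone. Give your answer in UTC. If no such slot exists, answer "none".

10:40

Wiremu in UTC: 08:00-17:40, 18:10-20:35, 21:35-22:00 (add 2h to convert from UTC-2).
Keanu in UTC: 08:30-09:45, 10:40-13:05, 14:00-18:05 (add 2h to convert from UTC-2).
Zubin in UTC: 08:00-18:25 (add 3h to convert from UTC-3).
Oona in UTC: 08:30-12:10, 14:00-18:50 (add 3h to convert from UTC-3).
Xiulan in UTC: 08:00-09:45, 10:25-17:45, 19:15-22:00 (add 2h to convert from UTC-2).
Wiremu ∩ Keanu: 08:30-09:45, 10:40-13:05, 14:00-17:40.
Wiremu ∩ Keanu ∩ Zubin: 08:30-09:45, 10:40-13:05, 14:00-17:40.
Wiremu ∩ Keanu ∩ Zubin ∩ Oona: 08:30-09:45, 10:40-12:10, 14:00-17:40.
Wiremu ∩ Keanu ∩ Zubin ∩ Oona ∩ Xiulan: 08:30-09:45, 10:40-12:10, 14:00-17:40.
The first common window of at least 90 minutes is 10:40-12:10, so the earliest start is 10:40.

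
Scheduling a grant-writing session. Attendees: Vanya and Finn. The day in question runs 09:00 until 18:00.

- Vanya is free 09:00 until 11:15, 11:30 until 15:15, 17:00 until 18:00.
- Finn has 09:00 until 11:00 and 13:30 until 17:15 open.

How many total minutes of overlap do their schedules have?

Vanya ∩ Finn: 09:00-11:00, 13:30-15:15, 17:00-17:15.
Summing the common windows: 120 + 105 + 15 = 240 minutes.

240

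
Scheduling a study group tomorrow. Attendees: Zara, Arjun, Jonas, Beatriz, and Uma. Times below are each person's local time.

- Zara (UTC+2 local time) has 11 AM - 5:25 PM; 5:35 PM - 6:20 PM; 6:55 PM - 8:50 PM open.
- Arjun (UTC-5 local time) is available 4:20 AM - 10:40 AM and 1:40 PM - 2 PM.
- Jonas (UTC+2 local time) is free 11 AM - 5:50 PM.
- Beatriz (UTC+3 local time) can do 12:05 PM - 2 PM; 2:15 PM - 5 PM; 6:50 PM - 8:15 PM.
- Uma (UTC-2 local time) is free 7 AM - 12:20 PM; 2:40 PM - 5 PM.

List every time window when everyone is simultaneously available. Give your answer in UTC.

09:20-11:00, 11:15-14:00

Zara in UTC: 09:00-15:25, 15:35-16:20, 16:55-18:50 (subtract 2h to convert from UTC+2).
Arjun in UTC: 09:20-15:40, 18:40-19:00 (add 5h to convert from UTC-5).
Jonas in UTC: 09:00-15:50 (subtract 2h to convert from UTC+2).
Beatriz in UTC: 09:05-11:00, 11:15-14:00, 15:50-17:15 (subtract 3h to convert from UTC+3).
Uma in UTC: 09:00-14:20, 16:40-19:00 (add 2h to convert from UTC-2).
Zara ∩ Arjun: 09:20-15:25, 15:35-15:40, 18:40-18:50.
Zara ∩ Arjun ∩ Jonas: 09:20-15:25, 15:35-15:40.
Zara ∩ Arjun ∩ Jonas ∩ Beatriz: 09:20-11:00, 11:15-14:00.
Zara ∩ Arjun ∩ Jonas ∩ Beatriz ∩ Uma: 09:20-11:00, 11:15-14:00.
So the common availability across everyone is 09:20-11:00, 11:15-14:00.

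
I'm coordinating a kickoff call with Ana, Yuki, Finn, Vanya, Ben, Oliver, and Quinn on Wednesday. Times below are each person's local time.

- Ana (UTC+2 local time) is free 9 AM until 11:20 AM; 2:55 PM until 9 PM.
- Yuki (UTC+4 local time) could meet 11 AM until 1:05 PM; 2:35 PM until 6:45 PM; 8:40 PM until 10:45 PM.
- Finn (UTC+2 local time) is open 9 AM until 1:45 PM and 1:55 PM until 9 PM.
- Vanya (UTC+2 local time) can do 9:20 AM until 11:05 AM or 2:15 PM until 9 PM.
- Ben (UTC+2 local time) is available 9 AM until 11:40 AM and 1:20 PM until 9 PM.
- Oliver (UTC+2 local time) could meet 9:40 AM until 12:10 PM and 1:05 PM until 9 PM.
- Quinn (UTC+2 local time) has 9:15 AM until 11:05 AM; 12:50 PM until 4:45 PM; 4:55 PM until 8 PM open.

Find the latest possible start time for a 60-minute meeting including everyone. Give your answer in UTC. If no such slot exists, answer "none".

Ana in UTC: 07:00-09:20, 12:55-19:00 (subtract 2h to convert from UTC+2).
Yuki in UTC: 07:00-09:05, 10:35-14:45, 16:40-18:45 (subtract 4h to convert from UTC+4).
Finn in UTC: 07:00-11:45, 11:55-19:00 (subtract 2h to convert from UTC+2).
Vanya in UTC: 07:20-09:05, 12:15-19:00 (subtract 2h to convert from UTC+2).
Ben in UTC: 07:00-09:40, 11:20-19:00 (subtract 2h to convert from UTC+2).
Oliver in UTC: 07:40-10:10, 11:05-19:00 (subtract 2h to convert from UTC+2).
Quinn in UTC: 07:15-09:05, 10:50-14:45, 14:55-18:00 (subtract 2h to convert from UTC+2).
Ana ∩ Yuki: 07:00-09:05, 12:55-14:45, 16:40-18:45.
Ana ∩ Yuki ∩ Finn: 07:00-09:05, 12:55-14:45, 16:40-18:45.
Ana ∩ Yuki ∩ Finn ∩ Vanya: 07:20-09:05, 12:55-14:45, 16:40-18:45.
Ana ∩ Yuki ∩ Finn ∩ Vanya ∩ Ben: 07:20-09:05, 12:55-14:45, 16:40-18:45.
Ana ∩ Yuki ∩ Finn ∩ Vanya ∩ Ben ∩ Oliver: 07:40-09:05, 12:55-14:45, 16:40-18:45.
Ana ∩ Yuki ∩ Finn ∩ Vanya ∩ Ben ∩ Oliver ∩ Quinn: 07:40-09:05, 12:55-14:45, 16:40-18:00.
The last common window of at least 60 minutes is 16:40-18:00; a 60-minute meeting can start as late as 17:00 and still end by 18:00.

17:00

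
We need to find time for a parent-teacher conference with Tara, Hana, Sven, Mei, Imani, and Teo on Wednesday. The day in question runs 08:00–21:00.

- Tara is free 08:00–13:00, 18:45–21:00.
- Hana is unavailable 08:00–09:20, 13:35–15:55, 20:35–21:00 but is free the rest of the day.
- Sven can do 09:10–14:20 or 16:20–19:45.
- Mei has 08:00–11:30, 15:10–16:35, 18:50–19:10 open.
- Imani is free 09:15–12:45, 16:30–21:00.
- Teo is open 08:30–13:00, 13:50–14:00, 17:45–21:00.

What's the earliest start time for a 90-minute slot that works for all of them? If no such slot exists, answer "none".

09:20

Tara free: 08:00-13:00, 18:45-21:00.
Hana free: 09:20-13:35, 15:55-20:35 (invert busy blocks within the working day).
Sven free: 09:10-14:20, 16:20-19:45.
Mei free: 08:00-11:30, 15:10-16:35, 18:50-19:10.
Imani free: 09:15-12:45, 16:30-21:00.
Teo free: 08:30-13:00, 13:50-14:00, 17:45-21:00.
Tara ∩ Hana: 09:20-13:00, 18:45-20:35.
Tara ∩ Hana ∩ Sven: 09:20-13:00, 18:45-19:45.
Tara ∩ Hana ∩ Sven ∩ Mei: 09:20-11:30, 18:50-19:10.
Tara ∩ Hana ∩ Sven ∩ Mei ∩ Imani: 09:20-11:30, 18:50-19:10.
Tara ∩ Hana ∩ Sven ∩ Mei ∩ Imani ∩ Teo: 09:20-11:30, 18:50-19:10.
The first common window of at least 90 minutes is 09:20-11:30, so the earliest start is 09:20.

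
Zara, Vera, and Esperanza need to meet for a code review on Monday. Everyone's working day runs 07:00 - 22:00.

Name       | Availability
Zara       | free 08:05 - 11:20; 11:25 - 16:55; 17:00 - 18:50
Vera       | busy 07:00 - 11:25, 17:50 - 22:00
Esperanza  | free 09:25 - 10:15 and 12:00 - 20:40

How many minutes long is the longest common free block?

295

Zara free: 08:05-11:20, 11:25-16:55, 17:00-18:50.
Vera free: 11:25-17:50 (invert busy blocks within the working day).
Esperanza free: 09:25-10:15, 12:00-20:40.
Zara ∩ Vera: 11:25-16:55, 17:00-17:50.
Zara ∩ Vera ∩ Esperanza: 12:00-16:55, 17:00-17:50.
The longest is 12:00-16:55 at 295 minutes.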